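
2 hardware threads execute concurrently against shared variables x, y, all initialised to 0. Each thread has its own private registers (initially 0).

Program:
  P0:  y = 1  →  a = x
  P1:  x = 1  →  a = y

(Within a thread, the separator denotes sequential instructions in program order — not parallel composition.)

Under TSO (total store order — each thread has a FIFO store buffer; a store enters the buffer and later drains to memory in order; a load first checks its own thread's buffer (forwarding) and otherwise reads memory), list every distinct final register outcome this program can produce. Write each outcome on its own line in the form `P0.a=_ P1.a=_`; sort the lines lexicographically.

P0.a=0 P1.a=0
P0.a=0 P1.a=1
P0.a=1 P1.a=0
P0.a=1 P1.a=1

outcome vector order: (P0.a,P1.a)
|TSO outcomes| = 4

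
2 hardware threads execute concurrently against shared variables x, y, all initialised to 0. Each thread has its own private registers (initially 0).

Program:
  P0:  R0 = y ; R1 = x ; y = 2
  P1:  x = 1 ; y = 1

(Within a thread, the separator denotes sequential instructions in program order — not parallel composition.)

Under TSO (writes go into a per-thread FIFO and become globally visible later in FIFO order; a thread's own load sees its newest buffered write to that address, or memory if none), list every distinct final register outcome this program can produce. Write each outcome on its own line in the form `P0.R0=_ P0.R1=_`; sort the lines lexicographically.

P0.R0=0 P0.R1=0
P0.R0=0 P0.R1=1
P0.R0=1 P0.R1=1

outcome vector order: (P0.R0,P0.R1)
|TSO outcomes| = 3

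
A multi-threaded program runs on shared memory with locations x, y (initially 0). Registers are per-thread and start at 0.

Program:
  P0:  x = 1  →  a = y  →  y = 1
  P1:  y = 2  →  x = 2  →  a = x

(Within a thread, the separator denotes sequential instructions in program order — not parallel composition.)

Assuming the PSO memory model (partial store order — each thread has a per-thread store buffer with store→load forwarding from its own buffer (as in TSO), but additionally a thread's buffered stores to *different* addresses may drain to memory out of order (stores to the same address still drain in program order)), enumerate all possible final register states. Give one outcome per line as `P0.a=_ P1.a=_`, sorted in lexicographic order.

P0.a=0 P1.a=1
P0.a=0 P1.a=2
P0.a=2 P1.a=1
P0.a=2 P1.a=2

outcome vector order: (P0.a,P1.a)
|PSO outcomes| = 4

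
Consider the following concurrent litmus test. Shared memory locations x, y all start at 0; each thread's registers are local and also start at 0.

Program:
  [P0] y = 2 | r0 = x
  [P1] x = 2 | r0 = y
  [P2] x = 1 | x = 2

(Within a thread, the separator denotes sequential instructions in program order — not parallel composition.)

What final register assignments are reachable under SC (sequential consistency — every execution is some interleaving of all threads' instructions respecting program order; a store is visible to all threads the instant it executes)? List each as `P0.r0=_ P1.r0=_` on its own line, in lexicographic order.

outcome vector order: (P0.r0,P1.r0)
|SC outcomes| = 5

P0.r0=0 P1.r0=2
P0.r0=1 P1.r0=0
P0.r0=1 P1.r0=2
P0.r0=2 P1.r0=0
P0.r0=2 P1.r0=2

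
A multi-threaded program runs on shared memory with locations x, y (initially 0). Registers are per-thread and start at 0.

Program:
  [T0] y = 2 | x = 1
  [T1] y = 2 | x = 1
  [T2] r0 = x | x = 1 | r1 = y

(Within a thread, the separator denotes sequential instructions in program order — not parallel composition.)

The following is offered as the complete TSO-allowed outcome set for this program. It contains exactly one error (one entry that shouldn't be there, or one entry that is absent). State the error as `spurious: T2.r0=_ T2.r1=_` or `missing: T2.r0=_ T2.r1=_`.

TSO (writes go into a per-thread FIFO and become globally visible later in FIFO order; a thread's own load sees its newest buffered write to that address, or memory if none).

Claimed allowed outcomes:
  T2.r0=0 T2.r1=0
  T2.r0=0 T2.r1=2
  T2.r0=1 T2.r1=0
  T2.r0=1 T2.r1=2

outcome vector order: (T2.r0,T2.r1)
under TSO → 0/0, 0/2, 1/2
claimed∖TSO = {1/0}

spurious: T2.r0=1 T2.r1=0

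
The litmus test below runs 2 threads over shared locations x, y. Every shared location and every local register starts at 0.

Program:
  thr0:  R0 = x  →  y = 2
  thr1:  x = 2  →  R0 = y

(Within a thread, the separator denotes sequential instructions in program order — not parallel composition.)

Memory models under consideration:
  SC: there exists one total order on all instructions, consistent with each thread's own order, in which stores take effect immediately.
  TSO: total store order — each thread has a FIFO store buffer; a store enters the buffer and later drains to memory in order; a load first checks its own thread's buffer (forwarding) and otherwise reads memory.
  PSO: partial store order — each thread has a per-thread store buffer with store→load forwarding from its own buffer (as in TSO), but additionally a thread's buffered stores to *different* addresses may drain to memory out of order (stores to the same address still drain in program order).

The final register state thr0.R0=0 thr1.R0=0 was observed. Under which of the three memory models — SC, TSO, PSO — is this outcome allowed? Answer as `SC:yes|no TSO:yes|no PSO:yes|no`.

SC:yes TSO:yes PSO:yes

outcome vector order: (thr0.R0,thr1.R0)
[SC] allowed = {0/0; 0/2; 2/0; 2/2}
[TSO] allowed = {0/0; 0/2; 2/0; 2/2}
[PSO] allowed = {0/0; 0/2; 2/0; 2/2}
target 0/0 ∈ {SC,TSO,PSO}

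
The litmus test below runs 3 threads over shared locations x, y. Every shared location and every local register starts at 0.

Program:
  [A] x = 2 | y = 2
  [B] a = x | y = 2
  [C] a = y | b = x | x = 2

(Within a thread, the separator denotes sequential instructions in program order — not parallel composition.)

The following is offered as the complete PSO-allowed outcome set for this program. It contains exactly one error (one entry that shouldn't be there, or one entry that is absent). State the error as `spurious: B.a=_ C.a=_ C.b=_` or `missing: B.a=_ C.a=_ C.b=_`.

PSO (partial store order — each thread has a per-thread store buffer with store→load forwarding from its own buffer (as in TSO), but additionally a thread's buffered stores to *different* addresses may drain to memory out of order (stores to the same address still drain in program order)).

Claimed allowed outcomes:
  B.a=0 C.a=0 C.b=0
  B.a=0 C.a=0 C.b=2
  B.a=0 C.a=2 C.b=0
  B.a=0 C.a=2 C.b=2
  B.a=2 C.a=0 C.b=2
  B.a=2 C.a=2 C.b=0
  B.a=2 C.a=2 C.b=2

outcome vector order: (B.a,C.a,C.b)
PSO: 8 outcomes — {(0,0,0); (0,0,2); (0,2,0); (0,2,2); (2,0,0); (2,0,2); (2,2,0); (2,2,2)}
PSO∖claimed = {(2,0,0)}

missing: B.a=2 C.a=0 C.b=0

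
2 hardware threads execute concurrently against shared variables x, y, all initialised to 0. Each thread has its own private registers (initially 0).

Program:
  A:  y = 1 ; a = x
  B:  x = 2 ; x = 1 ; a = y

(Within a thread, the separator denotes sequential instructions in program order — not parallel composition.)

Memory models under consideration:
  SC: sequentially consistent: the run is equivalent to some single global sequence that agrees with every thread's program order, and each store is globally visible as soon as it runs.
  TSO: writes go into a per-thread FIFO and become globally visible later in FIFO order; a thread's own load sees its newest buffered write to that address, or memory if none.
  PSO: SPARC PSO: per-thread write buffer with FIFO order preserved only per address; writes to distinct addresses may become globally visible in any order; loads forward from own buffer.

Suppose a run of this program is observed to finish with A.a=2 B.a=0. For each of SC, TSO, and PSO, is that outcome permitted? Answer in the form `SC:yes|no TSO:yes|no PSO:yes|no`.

SC:no TSO:yes PSO:yes

outcome vector order: (A.a,B.a)
under SC → <0 1>; <1 0>; <1 1>; <2 1>
under TSO → <0 0>; <0 1>; <1 0>; <1 1>; <2 0>; <2 1>
under PSO → <0 0>; <0 1>; <1 0>; <1 1>; <2 0>; <2 1>
target <2 0> ∈ {TSO,PSO}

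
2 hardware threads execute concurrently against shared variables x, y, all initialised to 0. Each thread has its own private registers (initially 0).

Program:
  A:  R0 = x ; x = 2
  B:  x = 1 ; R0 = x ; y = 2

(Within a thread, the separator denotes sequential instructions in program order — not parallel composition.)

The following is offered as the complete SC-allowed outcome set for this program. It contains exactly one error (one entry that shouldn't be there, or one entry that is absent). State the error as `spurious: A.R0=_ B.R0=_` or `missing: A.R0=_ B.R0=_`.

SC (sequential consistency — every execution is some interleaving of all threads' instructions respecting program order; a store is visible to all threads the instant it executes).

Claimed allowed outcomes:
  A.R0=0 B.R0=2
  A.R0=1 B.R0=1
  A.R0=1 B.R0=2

outcome vector order: (A.R0,B.R0)
SC: 4 outcomes — {01; 02; 11; 12}
SC∖claimed = {01}

missing: A.R0=0 B.R0=1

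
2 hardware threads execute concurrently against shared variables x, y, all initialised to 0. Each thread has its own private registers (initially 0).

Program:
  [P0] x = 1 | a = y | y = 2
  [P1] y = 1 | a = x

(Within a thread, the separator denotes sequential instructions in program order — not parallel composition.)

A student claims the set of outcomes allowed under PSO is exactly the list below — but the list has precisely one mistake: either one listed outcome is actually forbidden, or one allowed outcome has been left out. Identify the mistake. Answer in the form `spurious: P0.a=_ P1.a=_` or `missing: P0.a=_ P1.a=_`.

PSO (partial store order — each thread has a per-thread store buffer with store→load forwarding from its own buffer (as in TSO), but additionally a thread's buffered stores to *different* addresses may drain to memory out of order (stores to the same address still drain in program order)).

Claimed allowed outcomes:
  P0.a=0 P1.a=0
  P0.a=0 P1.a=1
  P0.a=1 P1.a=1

outcome vector order: (P0.a,P1.a)
PSO (4): 0/0; 0/1; 1/0; 1/1
PSO∖claimed = {1/0}

missing: P0.a=1 P1.a=0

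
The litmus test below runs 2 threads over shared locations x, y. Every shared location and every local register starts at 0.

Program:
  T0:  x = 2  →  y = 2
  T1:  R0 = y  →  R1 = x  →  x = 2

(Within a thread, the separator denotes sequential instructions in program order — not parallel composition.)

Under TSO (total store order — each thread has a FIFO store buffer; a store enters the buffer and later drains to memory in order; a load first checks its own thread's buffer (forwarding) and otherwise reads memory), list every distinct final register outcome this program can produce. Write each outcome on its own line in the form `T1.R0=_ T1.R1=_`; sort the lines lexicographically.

outcome vector order: (T1.R0,T1.R1)
|TSO outcomes| = 3

T1.R0=0 T1.R1=0
T1.R0=0 T1.R1=2
T1.R0=2 T1.R1=2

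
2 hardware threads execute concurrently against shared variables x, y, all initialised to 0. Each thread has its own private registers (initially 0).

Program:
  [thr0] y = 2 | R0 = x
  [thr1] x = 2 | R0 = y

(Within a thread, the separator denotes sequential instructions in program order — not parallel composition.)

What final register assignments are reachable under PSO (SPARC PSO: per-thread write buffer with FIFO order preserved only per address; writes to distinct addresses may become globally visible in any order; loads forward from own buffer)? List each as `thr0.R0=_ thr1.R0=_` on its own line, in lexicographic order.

outcome vector order: (thr0.R0,thr1.R0)
|PSO outcomes| = 4

thr0.R0=0 thr1.R0=0
thr0.R0=0 thr1.R0=2
thr0.R0=2 thr1.R0=0
thr0.R0=2 thr1.R0=2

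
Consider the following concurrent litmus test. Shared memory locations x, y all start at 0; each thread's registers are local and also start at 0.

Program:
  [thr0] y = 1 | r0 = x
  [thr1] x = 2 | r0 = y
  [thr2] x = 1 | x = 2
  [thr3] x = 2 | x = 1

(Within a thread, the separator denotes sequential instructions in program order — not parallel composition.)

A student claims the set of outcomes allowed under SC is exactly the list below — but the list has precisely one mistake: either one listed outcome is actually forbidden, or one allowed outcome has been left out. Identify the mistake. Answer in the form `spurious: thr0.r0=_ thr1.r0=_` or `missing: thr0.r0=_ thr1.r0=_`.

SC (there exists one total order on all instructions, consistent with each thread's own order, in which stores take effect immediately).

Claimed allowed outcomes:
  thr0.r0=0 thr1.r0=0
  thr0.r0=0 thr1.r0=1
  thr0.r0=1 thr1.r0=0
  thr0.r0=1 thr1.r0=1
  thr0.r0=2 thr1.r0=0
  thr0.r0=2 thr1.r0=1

outcome vector order: (thr0.r0,thr1.r0)
[SC] allowed = {<0 1>; <1 0>; <1 1>; <2 0>; <2 1>}
claimed∖SC = {<0 0>}

spurious: thr0.r0=0 thr1.r0=0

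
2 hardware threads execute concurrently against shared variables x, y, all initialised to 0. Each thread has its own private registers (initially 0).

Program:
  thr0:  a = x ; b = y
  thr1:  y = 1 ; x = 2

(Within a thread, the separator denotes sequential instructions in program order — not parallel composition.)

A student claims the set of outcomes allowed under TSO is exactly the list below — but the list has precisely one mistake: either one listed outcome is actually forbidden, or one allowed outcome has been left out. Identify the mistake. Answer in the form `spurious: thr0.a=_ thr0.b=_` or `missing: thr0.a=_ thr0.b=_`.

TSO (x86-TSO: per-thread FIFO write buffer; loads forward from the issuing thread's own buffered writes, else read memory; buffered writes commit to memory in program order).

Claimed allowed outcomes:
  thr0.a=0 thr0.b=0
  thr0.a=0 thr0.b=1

missing: thr0.a=2 thr0.b=1

outcome vector order: (thr0.a,thr0.b)
under TSO → <0 0>; <0 1>; <2 1>
TSO∖claimed = {<2 1>}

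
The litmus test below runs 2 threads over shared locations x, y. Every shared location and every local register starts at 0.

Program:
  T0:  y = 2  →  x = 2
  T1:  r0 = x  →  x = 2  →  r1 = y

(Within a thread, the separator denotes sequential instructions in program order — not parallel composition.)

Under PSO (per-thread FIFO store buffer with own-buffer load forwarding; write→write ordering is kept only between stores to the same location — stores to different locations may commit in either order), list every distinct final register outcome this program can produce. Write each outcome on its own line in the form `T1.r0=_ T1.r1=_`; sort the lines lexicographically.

outcome vector order: (T1.r0,T1.r1)
|PSO outcomes| = 4

T1.r0=0 T1.r1=0
T1.r0=0 T1.r1=2
T1.r0=2 T1.r1=0
T1.r0=2 T1.r1=2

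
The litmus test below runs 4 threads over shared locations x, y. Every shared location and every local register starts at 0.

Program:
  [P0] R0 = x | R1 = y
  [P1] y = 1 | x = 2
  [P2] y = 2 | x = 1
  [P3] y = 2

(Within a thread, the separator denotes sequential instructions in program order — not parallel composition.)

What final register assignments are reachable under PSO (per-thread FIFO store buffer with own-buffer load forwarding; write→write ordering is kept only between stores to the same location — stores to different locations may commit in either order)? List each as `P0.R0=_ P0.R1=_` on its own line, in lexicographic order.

P0.R0=0 P0.R1=0
P0.R0=0 P0.R1=1
P0.R0=0 P0.R1=2
P0.R0=1 P0.R1=0
P0.R0=1 P0.R1=1
P0.R0=1 P0.R1=2
P0.R0=2 P0.R1=0
P0.R0=2 P0.R1=1
P0.R0=2 P0.R1=2

outcome vector order: (P0.R0,P0.R1)
|PSO outcomes| = 9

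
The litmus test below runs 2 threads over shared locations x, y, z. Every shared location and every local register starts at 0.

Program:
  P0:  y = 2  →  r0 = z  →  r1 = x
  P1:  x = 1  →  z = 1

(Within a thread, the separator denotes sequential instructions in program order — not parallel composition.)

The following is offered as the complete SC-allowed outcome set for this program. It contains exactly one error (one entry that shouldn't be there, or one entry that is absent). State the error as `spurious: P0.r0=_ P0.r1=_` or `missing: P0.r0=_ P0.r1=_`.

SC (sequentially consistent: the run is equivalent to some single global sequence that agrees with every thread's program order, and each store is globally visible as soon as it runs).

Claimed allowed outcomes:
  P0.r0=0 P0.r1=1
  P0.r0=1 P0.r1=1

outcome vector order: (P0.r0,P0.r1)
[SC] allowed = {00, 01, 11}
SC∖claimed = {00}

missing: P0.r0=0 P0.r1=0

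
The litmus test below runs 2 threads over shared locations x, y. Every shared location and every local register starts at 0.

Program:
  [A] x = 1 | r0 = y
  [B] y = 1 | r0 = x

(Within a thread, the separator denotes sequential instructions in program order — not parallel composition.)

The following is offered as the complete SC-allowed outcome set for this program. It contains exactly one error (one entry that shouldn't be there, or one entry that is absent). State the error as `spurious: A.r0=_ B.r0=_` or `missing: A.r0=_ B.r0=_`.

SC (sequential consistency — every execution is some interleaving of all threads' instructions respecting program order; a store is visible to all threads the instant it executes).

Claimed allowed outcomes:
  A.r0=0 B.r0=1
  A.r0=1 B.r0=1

outcome vector order: (A.r0,B.r0)
SC (3): 01 10 11
SC∖claimed = {10}

missing: A.r0=1 B.r0=0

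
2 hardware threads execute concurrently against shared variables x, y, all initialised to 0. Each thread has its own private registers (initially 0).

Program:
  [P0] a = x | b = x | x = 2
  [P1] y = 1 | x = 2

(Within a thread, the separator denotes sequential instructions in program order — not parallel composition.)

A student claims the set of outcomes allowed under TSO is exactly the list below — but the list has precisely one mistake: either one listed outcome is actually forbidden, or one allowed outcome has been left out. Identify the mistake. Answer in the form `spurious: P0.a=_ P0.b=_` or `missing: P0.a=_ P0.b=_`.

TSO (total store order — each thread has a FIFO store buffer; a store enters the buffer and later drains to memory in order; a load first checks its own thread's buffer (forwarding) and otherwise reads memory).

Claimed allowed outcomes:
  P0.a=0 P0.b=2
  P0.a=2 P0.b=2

missing: P0.a=0 P0.b=0

outcome vector order: (P0.a,P0.b)
TSO (3): <0 0>, <0 2>, <2 2>
TSO∖claimed = {<0 0>}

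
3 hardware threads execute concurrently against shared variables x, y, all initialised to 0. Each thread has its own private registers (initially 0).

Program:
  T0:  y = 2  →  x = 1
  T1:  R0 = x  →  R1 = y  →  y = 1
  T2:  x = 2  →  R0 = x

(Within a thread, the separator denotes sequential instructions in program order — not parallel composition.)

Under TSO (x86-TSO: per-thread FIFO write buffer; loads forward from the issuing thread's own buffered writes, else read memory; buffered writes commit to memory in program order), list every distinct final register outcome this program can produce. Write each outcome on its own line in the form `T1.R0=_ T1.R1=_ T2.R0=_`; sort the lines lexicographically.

outcome vector order: (T1.R0,T1.R1,T2.R0)
|TSO outcomes| = 10

T1.R0=0 T1.R1=0 T2.R0=1
T1.R0=0 T1.R1=0 T2.R0=2
T1.R0=0 T1.R1=2 T2.R0=1
T1.R0=0 T1.R1=2 T2.R0=2
T1.R0=1 T1.R1=2 T2.R0=1
T1.R0=1 T1.R1=2 T2.R0=2
T1.R0=2 T1.R1=0 T2.R0=1
T1.R0=2 T1.R1=0 T2.R0=2
T1.R0=2 T1.R1=2 T2.R0=1
T1.R0=2 T1.R1=2 T2.R0=2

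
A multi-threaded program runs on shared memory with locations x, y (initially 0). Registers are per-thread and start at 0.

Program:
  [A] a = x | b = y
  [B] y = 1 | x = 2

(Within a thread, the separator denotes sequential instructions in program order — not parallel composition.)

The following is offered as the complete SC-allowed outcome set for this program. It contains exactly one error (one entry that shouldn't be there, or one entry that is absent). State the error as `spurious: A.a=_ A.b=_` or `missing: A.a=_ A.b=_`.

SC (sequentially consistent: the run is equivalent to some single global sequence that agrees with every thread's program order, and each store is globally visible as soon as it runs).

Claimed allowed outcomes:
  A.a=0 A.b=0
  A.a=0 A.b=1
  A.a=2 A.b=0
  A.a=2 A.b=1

outcome vector order: (A.a,A.b)
[SC] allowed = {00 01 21}
claimed∖SC = {20}

spurious: A.a=2 A.b=0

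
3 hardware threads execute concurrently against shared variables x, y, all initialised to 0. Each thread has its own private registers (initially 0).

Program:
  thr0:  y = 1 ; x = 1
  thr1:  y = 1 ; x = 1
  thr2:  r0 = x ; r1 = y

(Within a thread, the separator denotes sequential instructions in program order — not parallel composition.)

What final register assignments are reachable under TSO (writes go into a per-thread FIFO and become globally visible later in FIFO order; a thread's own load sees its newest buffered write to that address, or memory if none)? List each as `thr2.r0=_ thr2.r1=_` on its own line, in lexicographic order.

thr2.r0=0 thr2.r1=0
thr2.r0=0 thr2.r1=1
thr2.r0=1 thr2.r1=1

outcome vector order: (thr2.r0,thr2.r1)
|TSO outcomes| = 3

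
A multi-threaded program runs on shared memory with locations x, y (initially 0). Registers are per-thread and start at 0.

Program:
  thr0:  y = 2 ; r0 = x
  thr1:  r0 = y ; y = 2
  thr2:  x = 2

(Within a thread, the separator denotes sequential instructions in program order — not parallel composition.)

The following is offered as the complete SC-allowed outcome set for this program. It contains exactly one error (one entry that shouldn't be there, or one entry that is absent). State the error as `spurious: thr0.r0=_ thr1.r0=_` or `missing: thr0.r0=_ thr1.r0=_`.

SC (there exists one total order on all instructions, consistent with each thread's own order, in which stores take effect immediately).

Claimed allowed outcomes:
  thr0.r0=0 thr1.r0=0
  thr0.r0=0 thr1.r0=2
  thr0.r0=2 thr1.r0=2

outcome vector order: (thr0.r0,thr1.r0)
[SC] allowed = {(0,0); (0,2); (2,0); (2,2)}
SC∖claimed = {(2,0)}

missing: thr0.r0=2 thr1.r0=0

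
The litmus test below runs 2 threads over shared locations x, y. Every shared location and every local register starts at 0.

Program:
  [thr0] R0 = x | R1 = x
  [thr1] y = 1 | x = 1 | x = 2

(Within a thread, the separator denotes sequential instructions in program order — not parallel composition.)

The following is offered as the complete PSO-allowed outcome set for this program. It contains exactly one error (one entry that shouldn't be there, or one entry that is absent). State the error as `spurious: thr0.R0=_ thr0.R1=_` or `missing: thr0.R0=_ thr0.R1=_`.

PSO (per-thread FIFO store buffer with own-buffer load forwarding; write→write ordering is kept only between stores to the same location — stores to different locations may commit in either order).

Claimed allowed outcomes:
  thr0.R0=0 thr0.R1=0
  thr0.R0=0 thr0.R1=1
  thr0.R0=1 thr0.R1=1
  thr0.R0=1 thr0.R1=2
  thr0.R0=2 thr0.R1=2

outcome vector order: (thr0.R0,thr0.R1)
under PSO → <0 0>, <0 1>, <0 2>, <1 1>, <1 2>, <2 2>
PSO∖claimed = {<0 2>}

missing: thr0.R0=0 thr0.R1=2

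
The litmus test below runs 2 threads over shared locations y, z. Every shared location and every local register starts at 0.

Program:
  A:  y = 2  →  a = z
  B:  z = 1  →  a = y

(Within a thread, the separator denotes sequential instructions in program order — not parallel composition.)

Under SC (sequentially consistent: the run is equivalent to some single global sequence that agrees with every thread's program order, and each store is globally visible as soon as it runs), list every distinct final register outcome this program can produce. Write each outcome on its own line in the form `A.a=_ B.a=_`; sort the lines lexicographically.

A.a=0 B.a=2
A.a=1 B.a=0
A.a=1 B.a=2

outcome vector order: (A.a,B.a)
|SC outcomes| = 3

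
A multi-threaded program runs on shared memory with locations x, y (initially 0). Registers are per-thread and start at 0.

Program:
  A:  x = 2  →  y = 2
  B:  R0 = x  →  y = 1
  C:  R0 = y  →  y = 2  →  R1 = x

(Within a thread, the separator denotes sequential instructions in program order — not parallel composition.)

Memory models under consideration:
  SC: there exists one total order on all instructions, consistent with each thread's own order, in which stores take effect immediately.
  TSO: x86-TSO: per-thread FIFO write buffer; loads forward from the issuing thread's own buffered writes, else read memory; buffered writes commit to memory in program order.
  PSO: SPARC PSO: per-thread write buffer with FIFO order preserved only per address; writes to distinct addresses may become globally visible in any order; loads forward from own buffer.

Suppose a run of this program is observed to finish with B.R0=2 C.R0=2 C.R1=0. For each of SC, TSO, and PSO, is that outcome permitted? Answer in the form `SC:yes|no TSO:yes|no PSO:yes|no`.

SC:no TSO:no PSO:yes

outcome vector order: (B.R0,C.R0,C.R1)
under SC → 000, 002, 010, 012, 022, 200, 202, 212, 222
under TSO → 000, 002, 010, 012, 022, 200, 202, 212, 222
under PSO → 000, 002, 010, 012, 020, 022, 200, 202, 212, 220, 222
target 220 ∈ {PSO}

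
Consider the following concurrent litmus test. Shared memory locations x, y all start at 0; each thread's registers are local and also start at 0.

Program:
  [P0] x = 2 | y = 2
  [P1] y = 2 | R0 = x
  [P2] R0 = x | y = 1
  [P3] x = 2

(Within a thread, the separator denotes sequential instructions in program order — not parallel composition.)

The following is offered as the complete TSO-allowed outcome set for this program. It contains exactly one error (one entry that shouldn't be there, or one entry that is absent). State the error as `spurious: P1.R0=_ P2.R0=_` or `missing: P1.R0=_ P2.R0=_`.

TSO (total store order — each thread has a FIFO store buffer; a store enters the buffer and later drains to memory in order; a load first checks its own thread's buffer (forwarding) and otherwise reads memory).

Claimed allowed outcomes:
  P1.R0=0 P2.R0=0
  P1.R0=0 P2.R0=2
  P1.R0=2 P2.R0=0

missing: P1.R0=2 P2.R0=2

outcome vector order: (P1.R0,P2.R0)
[TSO] allowed = {0/0 0/2 2/0 2/2}
TSO∖claimed = {2/2}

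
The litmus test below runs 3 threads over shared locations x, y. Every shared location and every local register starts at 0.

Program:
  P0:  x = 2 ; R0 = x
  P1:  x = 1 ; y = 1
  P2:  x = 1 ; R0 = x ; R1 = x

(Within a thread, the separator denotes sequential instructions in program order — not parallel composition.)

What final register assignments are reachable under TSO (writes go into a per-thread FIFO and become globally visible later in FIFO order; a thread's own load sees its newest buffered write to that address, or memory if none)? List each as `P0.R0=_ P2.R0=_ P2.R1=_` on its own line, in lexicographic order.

outcome vector order: (P0.R0,P2.R0,P2.R1)
|TSO outcomes| = 8

P0.R0=1 P2.R0=1 P2.R1=1
P0.R0=1 P2.R0=1 P2.R1=2
P0.R0=1 P2.R0=2 P2.R1=1
P0.R0=1 P2.R0=2 P2.R1=2
P0.R0=2 P2.R0=1 P2.R1=1
P0.R0=2 P2.R0=1 P2.R1=2
P0.R0=2 P2.R0=2 P2.R1=1
P0.R0=2 P2.R0=2 P2.R1=2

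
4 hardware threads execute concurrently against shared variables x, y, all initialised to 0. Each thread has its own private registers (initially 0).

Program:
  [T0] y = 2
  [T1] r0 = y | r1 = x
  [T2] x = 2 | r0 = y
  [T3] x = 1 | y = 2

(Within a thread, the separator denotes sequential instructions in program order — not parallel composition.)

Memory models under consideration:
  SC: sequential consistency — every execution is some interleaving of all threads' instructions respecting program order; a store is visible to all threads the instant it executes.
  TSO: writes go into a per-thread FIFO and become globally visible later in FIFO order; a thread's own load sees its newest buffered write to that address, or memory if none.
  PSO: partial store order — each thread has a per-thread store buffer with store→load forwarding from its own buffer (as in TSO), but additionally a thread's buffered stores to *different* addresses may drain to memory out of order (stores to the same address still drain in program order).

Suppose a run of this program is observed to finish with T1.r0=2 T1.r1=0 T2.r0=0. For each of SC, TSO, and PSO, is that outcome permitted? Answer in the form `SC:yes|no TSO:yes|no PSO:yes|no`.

SC:no TSO:yes PSO:yes

outcome vector order: (T1.r0,T1.r1,T2.r0)
[SC] allowed = {0/0/0, 0/0/2, 0/1/0, 0/1/2, 0/2/0, 0/2/2, 2/0/2, 2/1/0, 2/1/2, 2/2/0, 2/2/2}
[TSO] allowed = {0/0/0, 0/0/2, 0/1/0, 0/1/2, 0/2/0, 0/2/2, 2/0/0, 2/0/2, 2/1/0, 2/1/2, 2/2/0, 2/2/2}
[PSO] allowed = {0/0/0, 0/0/2, 0/1/0, 0/1/2, 0/2/0, 0/2/2, 2/0/0, 2/0/2, 2/1/0, 2/1/2, 2/2/0, 2/2/2}
target 2/0/0 ∈ {TSO,PSO}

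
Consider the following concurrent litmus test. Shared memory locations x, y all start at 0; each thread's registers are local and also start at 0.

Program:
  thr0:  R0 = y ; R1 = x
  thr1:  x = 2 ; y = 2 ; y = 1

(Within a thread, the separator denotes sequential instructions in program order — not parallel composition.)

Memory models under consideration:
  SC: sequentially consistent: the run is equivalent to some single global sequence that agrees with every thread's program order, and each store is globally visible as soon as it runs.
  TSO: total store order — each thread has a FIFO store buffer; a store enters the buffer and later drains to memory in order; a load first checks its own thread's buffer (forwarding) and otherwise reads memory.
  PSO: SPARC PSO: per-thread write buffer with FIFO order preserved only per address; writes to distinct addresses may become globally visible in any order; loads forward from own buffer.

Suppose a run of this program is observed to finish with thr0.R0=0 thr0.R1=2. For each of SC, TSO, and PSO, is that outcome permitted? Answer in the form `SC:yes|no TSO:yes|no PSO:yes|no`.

outcome vector order: (thr0.R0,thr0.R1)
under SC → 00; 02; 12; 22
under TSO → 00; 02; 12; 22
under PSO → 00; 02; 10; 12; 20; 22
target 02 ∈ {SC,TSO,PSO}

SC:yes TSO:yes PSO:yes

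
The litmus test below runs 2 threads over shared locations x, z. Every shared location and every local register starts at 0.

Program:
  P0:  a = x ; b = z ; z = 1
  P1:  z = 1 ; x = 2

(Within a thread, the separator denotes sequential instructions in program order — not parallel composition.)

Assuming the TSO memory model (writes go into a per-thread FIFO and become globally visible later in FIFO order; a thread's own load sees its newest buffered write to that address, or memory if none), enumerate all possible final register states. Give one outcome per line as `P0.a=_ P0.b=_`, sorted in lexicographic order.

outcome vector order: (P0.a,P0.b)
|TSO outcomes| = 3

P0.a=0 P0.b=0
P0.a=0 P0.b=1
P0.a=2 P0.b=1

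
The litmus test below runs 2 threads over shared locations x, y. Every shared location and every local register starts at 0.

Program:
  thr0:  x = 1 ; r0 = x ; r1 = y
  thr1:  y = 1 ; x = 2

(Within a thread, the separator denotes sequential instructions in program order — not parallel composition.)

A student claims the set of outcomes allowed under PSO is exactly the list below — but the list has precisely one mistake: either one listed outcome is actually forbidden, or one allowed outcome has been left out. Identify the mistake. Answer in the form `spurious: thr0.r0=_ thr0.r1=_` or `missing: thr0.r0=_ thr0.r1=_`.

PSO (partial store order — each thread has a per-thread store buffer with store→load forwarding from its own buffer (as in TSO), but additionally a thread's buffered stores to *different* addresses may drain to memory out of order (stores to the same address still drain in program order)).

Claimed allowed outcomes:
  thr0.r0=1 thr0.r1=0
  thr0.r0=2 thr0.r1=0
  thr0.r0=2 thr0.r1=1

outcome vector order: (thr0.r0,thr0.r1)
PSO (4): <1 0>; <1 1>; <2 0>; <2 1>
PSO∖claimed = {<1 1>}

missing: thr0.r0=1 thr0.r1=1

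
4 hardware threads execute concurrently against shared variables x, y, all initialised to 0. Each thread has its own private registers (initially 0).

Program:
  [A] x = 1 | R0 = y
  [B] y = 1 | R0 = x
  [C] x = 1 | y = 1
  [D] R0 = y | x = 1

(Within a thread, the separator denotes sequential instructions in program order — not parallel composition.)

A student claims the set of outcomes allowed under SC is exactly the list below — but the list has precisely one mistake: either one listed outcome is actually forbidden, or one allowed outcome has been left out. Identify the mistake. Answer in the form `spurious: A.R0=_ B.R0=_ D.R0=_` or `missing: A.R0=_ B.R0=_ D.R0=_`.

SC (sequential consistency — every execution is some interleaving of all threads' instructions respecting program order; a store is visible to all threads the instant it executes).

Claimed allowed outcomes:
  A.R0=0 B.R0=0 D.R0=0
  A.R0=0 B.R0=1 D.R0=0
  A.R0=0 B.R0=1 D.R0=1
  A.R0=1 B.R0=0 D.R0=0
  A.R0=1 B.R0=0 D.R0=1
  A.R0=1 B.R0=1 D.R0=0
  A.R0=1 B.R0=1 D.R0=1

outcome vector order: (A.R0,B.R0,D.R0)
[SC] allowed = {010 011 100 101 110 111}
claimed∖SC = {000}

spurious: A.R0=0 B.R0=0 D.R0=0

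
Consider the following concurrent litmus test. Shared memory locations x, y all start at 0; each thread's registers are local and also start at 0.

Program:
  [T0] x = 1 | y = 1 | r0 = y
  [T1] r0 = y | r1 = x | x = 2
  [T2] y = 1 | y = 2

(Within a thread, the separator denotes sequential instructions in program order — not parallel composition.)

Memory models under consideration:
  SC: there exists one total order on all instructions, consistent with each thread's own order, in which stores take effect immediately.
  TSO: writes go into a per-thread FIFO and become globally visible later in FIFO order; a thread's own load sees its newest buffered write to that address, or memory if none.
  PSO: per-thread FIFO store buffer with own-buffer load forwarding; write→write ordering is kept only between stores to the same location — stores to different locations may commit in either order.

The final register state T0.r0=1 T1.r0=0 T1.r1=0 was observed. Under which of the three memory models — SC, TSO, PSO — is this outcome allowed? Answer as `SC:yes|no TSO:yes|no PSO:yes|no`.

SC:yes TSO:yes PSO:yes

outcome vector order: (T0.r0,T1.r0,T1.r1)
SC: 11 outcomes — {100, 101, 110, 111, 120, 121, 200, 201, 210, 211, 221}
TSO: 11 outcomes — {100, 101, 110, 111, 120, 121, 200, 201, 210, 211, 221}
PSO: 12 outcomes — {100, 101, 110, 111, 120, 121, 200, 201, 210, 211, 220, 221}
target 100 ∈ {SC,TSO,PSO}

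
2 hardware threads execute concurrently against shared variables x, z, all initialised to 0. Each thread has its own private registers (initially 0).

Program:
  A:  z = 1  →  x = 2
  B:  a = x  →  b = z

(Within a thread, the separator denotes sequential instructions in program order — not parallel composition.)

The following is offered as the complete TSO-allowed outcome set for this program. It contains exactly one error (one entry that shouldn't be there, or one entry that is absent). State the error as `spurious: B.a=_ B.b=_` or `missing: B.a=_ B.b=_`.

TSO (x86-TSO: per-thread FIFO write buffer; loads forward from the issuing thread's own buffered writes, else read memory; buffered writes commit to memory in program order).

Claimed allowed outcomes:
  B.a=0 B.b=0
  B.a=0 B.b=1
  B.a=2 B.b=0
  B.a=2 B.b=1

spurious: B.a=2 B.b=0

outcome vector order: (B.a,B.b)
TSO: 3 outcomes — {0/0 0/1 2/1}
claimed∖TSO = {2/0}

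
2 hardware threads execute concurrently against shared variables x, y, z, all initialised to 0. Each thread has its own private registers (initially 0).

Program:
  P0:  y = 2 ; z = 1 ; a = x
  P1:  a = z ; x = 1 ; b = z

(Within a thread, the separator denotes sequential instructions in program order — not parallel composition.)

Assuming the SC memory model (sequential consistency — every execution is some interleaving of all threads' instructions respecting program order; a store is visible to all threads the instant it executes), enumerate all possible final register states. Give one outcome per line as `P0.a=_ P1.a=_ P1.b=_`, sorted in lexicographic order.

outcome vector order: (P0.a,P1.a,P1.b)
|SC outcomes| = 5

P0.a=0 P1.a=0 P1.b=1
P0.a=0 P1.a=1 P1.b=1
P0.a=1 P1.a=0 P1.b=0
P0.a=1 P1.a=0 P1.b=1
P0.a=1 P1.a=1 P1.b=1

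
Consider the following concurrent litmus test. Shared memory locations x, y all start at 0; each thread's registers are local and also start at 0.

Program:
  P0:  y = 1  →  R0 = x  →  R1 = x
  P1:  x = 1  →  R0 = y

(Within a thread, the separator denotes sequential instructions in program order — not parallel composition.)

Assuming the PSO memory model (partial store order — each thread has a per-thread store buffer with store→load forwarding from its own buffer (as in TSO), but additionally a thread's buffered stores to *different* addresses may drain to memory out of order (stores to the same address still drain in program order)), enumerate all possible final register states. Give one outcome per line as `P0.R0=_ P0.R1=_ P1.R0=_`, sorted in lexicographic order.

outcome vector order: (P0.R0,P0.R1,P1.R0)
|PSO outcomes| = 6

P0.R0=0 P0.R1=0 P1.R0=0
P0.R0=0 P0.R1=0 P1.R0=1
P0.R0=0 P0.R1=1 P1.R0=0
P0.R0=0 P0.R1=1 P1.R0=1
P0.R0=1 P0.R1=1 P1.R0=0
P0.R0=1 P0.R1=1 P1.R0=1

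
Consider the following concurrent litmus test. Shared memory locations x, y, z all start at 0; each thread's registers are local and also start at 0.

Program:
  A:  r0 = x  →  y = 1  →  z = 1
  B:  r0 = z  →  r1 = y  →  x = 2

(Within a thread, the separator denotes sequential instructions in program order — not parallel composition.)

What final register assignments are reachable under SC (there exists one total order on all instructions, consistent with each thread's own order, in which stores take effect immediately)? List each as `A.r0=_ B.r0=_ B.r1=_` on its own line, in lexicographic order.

outcome vector order: (A.r0,B.r0,B.r1)
|SC outcomes| = 4

A.r0=0 B.r0=0 B.r1=0
A.r0=0 B.r0=0 B.r1=1
A.r0=0 B.r0=1 B.r1=1
A.r0=2 B.r0=0 B.r1=0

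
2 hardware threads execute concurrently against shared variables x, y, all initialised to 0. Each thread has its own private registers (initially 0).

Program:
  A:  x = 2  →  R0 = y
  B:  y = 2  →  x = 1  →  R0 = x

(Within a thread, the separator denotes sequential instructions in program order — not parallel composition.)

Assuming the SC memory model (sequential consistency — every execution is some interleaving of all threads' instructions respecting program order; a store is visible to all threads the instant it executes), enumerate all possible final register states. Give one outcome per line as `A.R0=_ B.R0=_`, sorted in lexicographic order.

outcome vector order: (A.R0,B.R0)
|SC outcomes| = 3

A.R0=0 B.R0=1
A.R0=2 B.R0=1
A.R0=2 B.R0=2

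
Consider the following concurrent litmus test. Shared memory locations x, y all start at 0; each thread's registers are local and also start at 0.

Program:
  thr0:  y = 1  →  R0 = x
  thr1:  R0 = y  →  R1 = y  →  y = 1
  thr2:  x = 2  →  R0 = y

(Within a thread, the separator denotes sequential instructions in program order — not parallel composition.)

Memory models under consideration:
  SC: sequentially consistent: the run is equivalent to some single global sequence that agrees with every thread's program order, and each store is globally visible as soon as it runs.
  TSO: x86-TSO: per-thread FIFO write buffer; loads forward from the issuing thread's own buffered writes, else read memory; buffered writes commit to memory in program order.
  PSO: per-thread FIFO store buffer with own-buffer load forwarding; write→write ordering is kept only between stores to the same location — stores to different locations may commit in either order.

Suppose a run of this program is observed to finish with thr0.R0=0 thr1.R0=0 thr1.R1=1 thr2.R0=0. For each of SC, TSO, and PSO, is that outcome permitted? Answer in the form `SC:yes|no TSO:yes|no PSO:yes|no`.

outcome vector order: (thr0.R0,thr1.R0,thr1.R1,thr2.R0)
under SC → 0001, 0011, 0111, 2000, 2001, 2010, 2011, 2110, 2111
under TSO → 0000, 0001, 0010, 0011, 0110, 0111, 2000, 2001, 2010, 2011, 2110, 2111
under PSO → 0000, 0001, 0010, 0011, 0110, 0111, 2000, 2001, 2010, 2011, 2110, 2111
target 0010 ∈ {TSO,PSO}

SC:no TSO:yes PSO:yes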